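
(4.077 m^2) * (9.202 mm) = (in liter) 37.52. Check: 4.077 m^2 is already in m^2. 1 mm = 0.001 m, so 9.202 mm = 9.202 * 0.001 = 0.009202 m. Combine: 4.077 m^2 * 0.009202 m = 0.037516554 m^3. 1 liter = 0.001 m^3, so 0.037516554 m^3 = 0.037516554 / 0.001 = 37.516554 liter ≈ 37.52 liter (4 s.f.).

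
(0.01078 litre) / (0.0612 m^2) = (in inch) 0.006935. Check: 1 litre = 0.001 m^3, so 0.01078 litre = 0.01078 * 0.001 = 1.078e-05 m^3. 0.0612 m^2 is already in m^2. Combine: 1.078e-05 m^3 / 0.0612 m^2 = 0.00017614379 m. 1 inch = 0.0254 m, so 0.00017614379 m = 0.00017614379 / 0.0254 = 0.0069347949 inch ≈ 0.006935 inch (4 s.f.).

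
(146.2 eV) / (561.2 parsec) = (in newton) 1.353e-36. Check: 1 eV = 1.6021766e-19 J, so 146.2 eV = 146.2 * 1.6021766e-19 = 2.3423822e-17 J. 1 parsec = 3.0856776e+16 m, so 561.2 parsec = 561.2 * 3.0856776e+16 = 1.7316823e+19 m. Combine: 2.3423822e-17 J / 1.7316823e+19 m = 1.3526628e-36 N. 1.3526628e-36 N = 1.3526628e-36 newton ≈ 1.353e-36 newton (4 s.f.).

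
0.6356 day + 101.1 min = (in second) 6.098e+04. Check: 1 day = 86400 s, so 0.6356 day = 0.6356 * 86400 = 54915.84 s. 1 min = 60 s, so 101.1 min = 101.1 * 60 = 6066 s. Sum: 54915.84 + 6066 = 60981.84 s. 60981.84 s = 60981.84 second ≈ 6.098e+04 second (4 s.f.).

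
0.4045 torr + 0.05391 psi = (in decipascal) 1 torr = 133.32237 Pa, so 0.4045 torr = 0.4045 * 133.32237 = 53.928898 Pa. 1 psi = 6894.7573 Pa, so 0.05391 psi = 0.05391 * 6894.7573 = 371.69637 Pa. Sum: 53.928898 + 371.69637 = 425.62526 Pa. 1 decipascal = 0.1 Pa, so 425.62526 Pa = 425.62526 / 0.1 = 4256.2526 decipascal ≈ 4256 decipascal (4 s.f.). Final answer: 4256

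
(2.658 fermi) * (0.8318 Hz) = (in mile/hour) 4.946e-15. Check: 1 fermi = 1e-15 m, so 2.658 fermi = 2.658 * 1e-15 = 2.658e-15 m. 0.8318 Hz is already in Hz. Combine: 2.658e-15 m * 0.8318 Hz = 2.2109244e-15 m/s. 1 mile/hour = 0.44704 m/s, so 2.2109244e-15 m/s = 2.2109244e-15 / 0.44704 = 4.945697e-15 mile/hour ≈ 4.946e-15 mile/hour (4 s.f.).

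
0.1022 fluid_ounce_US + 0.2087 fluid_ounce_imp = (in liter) 0.008952. Check: 1 fluid_ounce_US = 2.957353e-05 m^3, so 0.1022 fluid_ounce_US = 0.1022 * 2.957353e-05 = 3.0224147e-06 m^3. 1 fluid_ounce_imp = 2.8413063e-05 m^3, so 0.2087 fluid_ounce_imp = 0.2087 * 2.8413063e-05 = 5.9298061e-06 m^3. Sum: 3.0224147e-06 + 5.9298061e-06 = 8.9522209e-06 m^3. 1 liter = 0.001 m^3, so 8.9522209e-06 m^3 = 8.9522209e-06 / 0.001 = 0.0089522209 liter ≈ 0.008952 liter (4 s.f.).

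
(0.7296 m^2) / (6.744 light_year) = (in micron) 1.144e-11. Check: 0.7296 m^2 is already in m^2. 1 light_year = 9.4607305e+15 m, so 6.744 light_year = 6.744 * 9.4607305e+15 = 6.3803166e+16 m. Combine: 0.7296 m^2 / 6.3803166e+16 m = 1.1435169e-17 m. 1 micron = 1e-06 m, so 1.1435169e-17 m = 1.1435169e-17 / 1e-06 = 1.1435169e-11 micron ≈ 1.144e-11 micron (4 s.f.).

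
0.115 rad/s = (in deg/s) 6.589. Check: 1 deg/s = 0.017453293 rad/s, so 0.115 rad/s = 0.115 / 0.017453293 = 6.5890146 deg/s ≈ 6.589 deg/s (4 s.f.).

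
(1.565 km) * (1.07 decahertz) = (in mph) 3.746e+04. Check: 1 km = 1000 m, so 1.565 km = 1.565 * 1000 = 1565 m. 1 decahertz = 10 Hz, so 1.07 decahertz = 1.07 * 10 = 10.7 Hz. Combine: 1565 m * 10.7 Hz = 16745.5 m/s. 1 mph = 0.44704 m/s, so 16745.5 m/s = 16745.5 / 0.44704 = 37458.617 mph ≈ 3.746e+04 mph (4 s.f.).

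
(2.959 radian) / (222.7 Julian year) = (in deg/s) 2.412e-08. Check: 2.959 radian = 2.959 rad. 1 Julian year = 31557600 s, so 222.7 Julian year = 222.7 * 31557600 = 7.0278775e+09 s. Combine: 2.959 rad / 7.0278775e+09 s = 4.210375e-10 rad/s. 1 deg/s = 0.017453293 rad/s, so 4.210375e-10 rad/s = 4.210375e-10 / 0.017453293 = 2.4123672e-08 deg/s ≈ 2.412e-08 deg/s (4 s.f.).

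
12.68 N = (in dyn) 1 dyn = 1e-05 N, so 12.68 N = 12.68 / 1e-05 = 1268000 dyn ≈ 1.268e+06 dyn (4 s.f.). Final answer: 1.268e+06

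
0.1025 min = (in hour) 0.001708. Check: 1 min = 60 s, so 0.1025 min = 0.1025 * 60 = 6.15 s. 1 hour = 3600 s, so 6.15 s = 6.15 / 3600 = 0.0017083333 hour ≈ 0.001708 hour (4 s.f.).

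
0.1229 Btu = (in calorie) 1 Btu = 1055.0559 J, so 0.1229 Btu = 0.1229 * 1055.0559 = 129.66636 J. 1 calorie = 4.184 J, so 129.66636 J = 129.66636 / 4.184 = 30.991005 calorie ≈ 30.99 calorie (4 s.f.). Final answer: 30.99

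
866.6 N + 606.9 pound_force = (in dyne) 866.6 N is already in N. 1 pound_force = 4.4482216 N, so 606.9 pound_force = 606.9 * 4.4482216 = 2699.6257 N. Sum: 866.6 + 2699.6257 = 3566.2257 N. 1 dyne = 1e-05 N, so 3566.2257 N = 3566.2257 / 1e-05 = 3.5662257e+08 dyne ≈ 3.566e+08 dyne (4 s.f.). Final answer: 3.566e+08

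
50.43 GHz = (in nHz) 5.043e+19. Check: 1 GHz = 1e+09 Hz, so 50.43 GHz = 50.43 * 1e+09 = 5.043e+10 Hz. 1 nHz = 1e-09 Hz, so 5.043e+10 Hz = 5.043e+10 / 1e-09 = 5.043e+19 nHz.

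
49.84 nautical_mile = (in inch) 1 nautical_mile = 1852 m, so 49.84 nautical_mile = 49.84 * 1852 = 92303.68 m. 1 inch = 0.0254 m, so 92303.68 m = 92303.68 / 0.0254 = 3634003.1 inch ≈ 3.634e+06 inch (4 s.f.). Final answer: 3.634e+06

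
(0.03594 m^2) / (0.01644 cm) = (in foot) 0.03594 m^2 is already in m^2. 1 cm = 0.01 m, so 0.01644 cm = 0.01644 * 0.01 = 0.0001644 m. Combine: 0.03594 m^2 / 0.0001644 m = 218.61314 m. 1 foot = 0.3048 m, so 218.61314 m = 218.61314 / 0.3048 = 717.23471 foot ≈ 717.2 foot (4 s.f.). Final answer: 717.2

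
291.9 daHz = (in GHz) 2.919e-06. Check: 1 daHz = 10 Hz, so 291.9 daHz = 291.9 * 10 = 2919 Hz. 1 GHz = 1e+09 Hz, so 2919 Hz = 2919 / 1e+09 = 2.919e-06 GHz.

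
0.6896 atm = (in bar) 0.6987. Check: 1 atm = 101325 Pa, so 0.6896 atm = 0.6896 * 101325 = 69873.72 Pa. 1 bar = 100000 Pa, so 69873.72 Pa = 69873.72 / 100000 = 0.6987372 bar ≈ 0.6987 bar (4 s.f.).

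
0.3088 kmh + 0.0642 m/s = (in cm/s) 1 kmh = 0.27777778 m/s, so 0.3088 kmh = 0.3088 * 0.27777778 = 0.085777778 m/s. 0.0642 m/s is already in m/s. Sum: 0.085777778 + 0.0642 = 0.14997778 m/s. 1 cm/s = 0.01 m/s, so 0.14997778 m/s = 0.14997778 / 0.01 = 14.997778 cm/s ≈ 15 cm/s (4 s.f.). Final answer: 15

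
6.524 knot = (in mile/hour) 1 knot = 0.51444444 m/s, so 6.524 knot = 6.524 * 0.51444444 = 3.3562356 m/s. 1 mile/hour = 0.44704 m/s, so 3.3562356 m/s = 3.3562356 / 0.44704 = 7.5076851 mile/hour ≈ 7.508 mile/hour (4 s.f.). Final answer: 7.508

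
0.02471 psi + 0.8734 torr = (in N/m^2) 1 psi = 6894.7573 Pa, so 0.02471 psi = 0.02471 * 6894.7573 = 170.36945 Pa. 1 torr = 133.32237 Pa, so 0.8734 torr = 0.8734 * 133.32237 = 116.44376 Pa. Sum: 170.36945 + 116.44376 = 286.81321 Pa. 286.81321 Pa = 286.81321 N/m^2 ≈ 286.8 N/m^2 (4 s.f.). Final answer: 286.8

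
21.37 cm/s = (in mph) 1 cm/s = 0.01 m/s, so 21.37 cm/s = 21.37 * 0.01 = 0.2137 m/s. 1 mph = 0.44704 m/s, so 0.2137 m/s = 0.2137 / 0.44704 = 0.47803329 mph ≈ 0.478 mph (4 s.f.). Final answer: 0.478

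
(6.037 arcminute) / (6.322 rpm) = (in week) 4.386e-09. Check: 1 arcminute = 0.00029088821 rad, so 6.037 arcminute = 6.037 * 0.00029088821 = 0.0017560921 rad. 1 rpm = 0.10471976 rad/s, so 6.322 rpm = 6.322 * 0.10471976 = 0.66203829 rad/s. Combine: 0.0017560921 rad / 0.66203829 rad/s = 0.0026525537 s. 1 week = 604800 s, so 0.0026525537 s = 0.0026525537 / 604800 = 4.3858361e-09 week ≈ 4.386e-09 week (4 s.f.).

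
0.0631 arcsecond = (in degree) 1 arcsecond = 4.8481368e-06 rad, so 0.0631 arcsecond = 0.0631 * 4.8481368e-06 = 3.0591743e-07 rad. 1 degree = 0.017453293 rad, so 3.0591743e-07 rad = 3.0591743e-07 / 0.017453293 = 1.7527778e-05 degree ≈ 1.753e-05 degree (4 s.f.). Final answer: 1.753e-05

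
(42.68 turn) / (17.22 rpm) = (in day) 0.001721. Check: 1 turn = 6.2831853 rad, so 42.68 turn = 42.68 * 6.2831853 = 268.16635 rad. 1 rpm = 0.10471976 rad/s, so 17.22 rpm = 17.22 * 0.10471976 = 1.8032742 rad/s. Combine: 268.16635 rad / 1.8032742 rad/s = 148.7108 s. 1 day = 86400 s, so 148.7108 s = 148.7108 / 86400 = 0.0017211898 day ≈ 0.001721 day (4 s.f.).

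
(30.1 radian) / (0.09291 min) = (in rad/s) 5.399. Check: 30.1 radian = 30.1 rad. 1 min = 60 s, so 0.09291 min = 0.09291 * 60 = 5.5746 s. Combine: 30.1 rad / 5.5746 s = 5.3994905 rad/s. Result: 5.3994905 rad/s ≈ 5.399 rad/s (4 s.f.).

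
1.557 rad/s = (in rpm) 1 rpm = 0.10471976 rad/s, so 1.557 rad/s = 1.557 / 0.10471976 = 14.868255 rpm ≈ 14.87 rpm (4 s.f.). Final answer: 14.87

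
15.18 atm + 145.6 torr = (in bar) 15.58. Check: 1 atm = 101325 Pa, so 15.18 atm = 15.18 * 101325 = 1538113.5 Pa. 1 torr = 133.32237 Pa, so 145.6 torr = 145.6 * 133.32237 = 19411.737 Pa. Sum: 1538113.5 + 19411.737 = 1557525.2 Pa. 1 bar = 100000 Pa, so 1557525.2 Pa = 1557525.2 / 100000 = 15.575252 bar ≈ 15.58 bar (4 s.f.).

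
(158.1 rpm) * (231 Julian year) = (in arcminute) 1 rpm = 0.10471976 rad/s, so 158.1 rpm = 158.1 * 0.10471976 = 16.556193 rad/s. 1 Julian year = 31557600 s, so 231 Julian year = 231 * 31557600 = 7.2898056e+09 s. Combine: 16.556193 rad/s * 7.2898056e+09 s = 1.2069143e+11 rad. 1 arcminute = 0.00029088821 rad, so 1.2069143e+11 rad = 1.2069143e+11 / 0.00029088821 = 4.1490658e+14 arcminute ≈ 4.149e+14 arcminute (4 s.f.). Final answer: 4.149e+14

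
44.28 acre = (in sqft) 1.929e+06. Check: 1 acre = 4046.8564 m^2, so 44.28 acre = 44.28 * 4046.8564 = 179194.8 m^2. 1 sqft = 0.09290304 m^2, so 179194.8 m^2 = 179194.8 / 0.09290304 = 1928836.8 sqft ≈ 1.929e+06 sqft (4 s.f.).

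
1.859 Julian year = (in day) 679. Check: 1 Julian year = 31557600 s, so 1.859 Julian year = 1.859 * 31557600 = 58665578 s. 1 day = 86400 s, so 58665578 s = 58665578 / 86400 = 678.99975 day ≈ 679 day (4 s.f.).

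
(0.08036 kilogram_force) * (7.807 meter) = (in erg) 1 kilogram_force = 9.80665 N, so 0.08036 kilogram_force = 0.08036 * 9.80665 = 0.78806239 N. 7.807 meter = 7.807 m. Combine: 0.78806239 N * 7.807 m = 6.1524031 J. 1 erg = 1e-07 J, so 6.1524031 J = 6.1524031 / 1e-07 = 61524031 erg ≈ 6.152e+07 erg (4 s.f.). Final answer: 6.152e+07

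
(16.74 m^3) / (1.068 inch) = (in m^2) 16.74 m^3 is already in m^3. 1 inch = 0.0254 m, so 1.068 inch = 1.068 * 0.0254 = 0.0271272 m. Combine: 16.74 m^3 / 0.0271272 m = 617.09281 m^2. Result: 617.09281 m^2 ≈ 617.1 m^2 (4 s.f.). Final answer: 617.1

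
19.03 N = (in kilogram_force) 1 kilogram_force = 9.80665 N, so 19.03 N = 19.03 / 9.80665 = 1.94052 kilogram_force ≈ 1.941 kilogram_force (4 s.f.). Final answer: 1.941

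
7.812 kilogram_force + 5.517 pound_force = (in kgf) 1 kilogram_force = 9.80665 N, so 7.812 kilogram_force = 7.812 * 9.80665 = 76.60955 N. 1 pound_force = 4.4482216 N, so 5.517 pound_force = 5.517 * 4.4482216 = 24.540839 N. Sum: 76.60955 + 24.540839 = 101.15039 N. 1 kgf = 9.80665 N, so 101.15039 N = 101.15039 / 9.80665 = 10.314469 kgf ≈ 10.31 kgf (4 s.f.). Final answer: 10.31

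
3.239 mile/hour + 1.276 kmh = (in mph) 4.032. Check: 1 mile/hour = 0.44704 m/s, so 3.239 mile/hour = 3.239 * 0.44704 = 1.4479626 m/s. 1 kmh = 0.27777778 m/s, so 1.276 kmh = 1.276 * 0.27777778 = 0.35444444 m/s. Sum: 1.4479626 + 0.35444444 = 1.802407 m/s. 1 mph = 0.44704 m/s, so 1.802407 m/s = 1.802407 / 0.44704 = 4.0318696 mph ≈ 4.032 mph (4 s.f.).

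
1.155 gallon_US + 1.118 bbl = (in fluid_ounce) 6158. Check: 1 gallon_US = 0.0037854118 m^3, so 1.155 gallon_US = 1.155 * 0.0037854118 = 0.0043721506 m^3. 1 bbl = 0.15898729 m^3, so 1.118 bbl = 1.118 * 0.15898729 = 0.1777478 m^3. Sum: 0.0043721506 + 0.1777478 = 0.18211995 m^3. 1 fluid_ounce = 2.957353e-05 m^3, so 0.18211995 m^3 = 0.18211995 / 2.957353e-05 = 6158.208 fluid_ounce ≈ 6158 fluid_ounce (4 s.f.).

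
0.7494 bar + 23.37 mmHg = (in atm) 1 bar = 100000 Pa, so 0.7494 bar = 0.7494 * 100000 = 74940 Pa. 1 mmHg = 133.32237 Pa, so 23.37 mmHg = 23.37 * 133.32237 = 3115.7438 Pa. Sum: 74940 + 3115.7438 = 78055.744 Pa. 1 atm = 101325 Pa, so 78055.744 Pa = 78055.744 / 101325 = 0.7703503 atm ≈ 0.7704 atm (4 s.f.). Final answer: 0.7704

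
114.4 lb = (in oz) 1830. Check: 1 lb = 0.45359237 kg, so 114.4 lb = 114.4 * 0.45359237 = 51.890967 kg. 1 oz = 0.028349523 kg, so 51.890967 kg = 51.890967 / 0.028349523 = 1830.4 oz ≈ 1830 oz (4 s.f.).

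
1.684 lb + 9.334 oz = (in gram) 1028. Check: 1 lb = 0.45359237 kg, so 1.684 lb = 1.684 * 0.45359237 = 0.76384955 kg. 1 oz = 0.028349523 kg, so 9.334 oz = 9.334 * 0.028349523 = 0.26461445 kg. Sum: 0.76384955 + 0.26461445 = 1.028464 kg. 1 gram = 0.001 kg, so 1.028464 kg = 1.028464 / 0.001 = 1028.464 gram ≈ 1028 gram (4 s.f.).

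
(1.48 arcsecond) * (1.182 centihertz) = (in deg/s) 4.859e-06. Check: 1 arcsecond = 4.8481368e-06 rad, so 1.48 arcsecond = 1.48 * 4.8481368e-06 = 7.1752425e-06 rad. 1 centihertz = 0.01 Hz, so 1.182 centihertz = 1.182 * 0.01 = 0.01182 Hz. Combine: 7.1752425e-06 rad * 0.01182 Hz = 8.4811366e-08 rad/s. 1 deg/s = 0.017453293 rad/s, so 8.4811366e-08 rad/s = 8.4811366e-08 / 0.017453293 = 4.8593333e-06 deg/s ≈ 4.859e-06 deg/s (4 s.f.).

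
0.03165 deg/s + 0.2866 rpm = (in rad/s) 1 deg/s = 0.017453293 rad/s, so 0.03165 deg/s = 0.03165 * 0.017453293 = 0.00055239671 rad/s. 1 rpm = 0.10471976 rad/s, so 0.2866 rpm = 0.2866 * 0.10471976 = 0.030012682 rad/s. Sum: 0.00055239671 + 0.030012682 = 0.030565079 rad/s. Result: 0.030565079 rad/s ≈ 0.03057 rad/s (4 s.f.). Final answer: 0.03057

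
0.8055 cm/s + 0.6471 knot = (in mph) 1 cm/s = 0.01 m/s, so 0.8055 cm/s = 0.8055 * 0.01 = 0.008055 m/s. 1 knot = 0.51444444 m/s, so 0.6471 knot = 0.6471 * 0.51444444 = 0.332897 m/s. Sum: 0.008055 + 0.332897 = 0.340952 m/s. 1 mph = 0.44704 m/s, so 0.340952 m/s = 0.340952 / 0.44704 = 0.7626879 mph ≈ 0.7627 mph (4 s.f.). Final answer: 0.7627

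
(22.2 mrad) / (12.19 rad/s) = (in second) 0.001821. Check: 1 mrad = 0.001 rad, so 22.2 mrad = 22.2 * 0.001 = 0.0222 rad. 12.19 rad/s is already in rad/s. Combine: 0.0222 rad / 12.19 rad/s = 0.0018211649 s. 0.0018211649 s = 0.0018211649 second ≈ 0.001821 second (4 s.f.).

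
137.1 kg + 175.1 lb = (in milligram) 2.165e+08. Check: 137.1 kg is already in kg. 1 lb = 0.45359237 kg, so 175.1 lb = 175.1 * 0.45359237 = 79.424024 kg. Sum: 137.1 + 79.424024 = 216.52402 kg. 1 milligram = 1e-06 kg, so 216.52402 kg = 216.52402 / 1e-06 = 2.1652402e+08 milligram ≈ 2.165e+08 milligram (4 s.f.).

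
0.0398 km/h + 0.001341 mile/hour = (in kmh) 1 km/h = 0.27777778 m/s, so 0.0398 km/h = 0.0398 * 0.27777778 = 0.011055556 m/s. 1 mile/hour = 0.44704 m/s, so 0.001341 mile/hour = 0.001341 * 0.44704 = 0.00059948064 m/s. Sum: 0.011055556 + 0.00059948064 = 0.011655036 m/s. 1 kmh = 0.27777778 m/s, so 0.011655036 m/s = 0.011655036 / 0.27777778 = 0.04195813 kmh ≈ 0.04196 kmh (4 s.f.). Final answer: 0.04196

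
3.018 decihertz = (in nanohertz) 3.018e+08. Check: 1 decihertz = 0.1 Hz, so 3.018 decihertz = 3.018 * 0.1 = 0.3018 Hz. 1 nanohertz = 1e-09 Hz, so 0.3018 Hz = 0.3018 / 1e-09 = 3.018e+08 nanohertz.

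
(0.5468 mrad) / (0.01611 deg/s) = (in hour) 1 mrad = 0.001 rad, so 0.5468 mrad = 0.5468 * 0.001 = 0.0005468 rad. 1 deg/s = 0.017453293 rad/s, so 0.01611 deg/s = 0.01611 * 0.017453293 = 0.00028117254 rad/s. Combine: 0.0005468 rad / 0.00028117254 rad/s = 1.9447134 s. 1 hour = 3600 s, so 1.9447134 s = 1.9447134 / 3600 = 0.00054019816 hour ≈ 0.0005402 hour (4 s.f.). Final answer: 0.0005402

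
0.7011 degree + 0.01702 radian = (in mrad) 1 degree = 0.017453293 rad, so 0.7011 degree = 0.7011 * 0.017453293 = 0.012236503 rad. 0.01702 radian = 0.01702 rad. Sum: 0.012236503 + 0.01702 = 0.029256503 rad. 1 mrad = 0.001 rad, so 0.029256503 rad = 0.029256503 / 0.001 = 29.256503 mrad ≈ 29.26 mrad (4 s.f.). Final answer: 29.26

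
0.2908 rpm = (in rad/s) 0.03045. Check: 1 rpm = 0.10471976 rad/s, so 0.2908 rpm = 0.2908 * 0.10471976 = 0.030452505 rad/s. Result: 0.030452505 rad/s ≈ 0.03045 rad/s (4 s.f.).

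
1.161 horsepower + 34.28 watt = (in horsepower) 1 horsepower = 745.69987 W, so 1.161 horsepower = 1.161 * 745.69987 = 865.75755 W. 34.28 watt = 34.28 W. Sum: 865.75755 + 34.28 = 900.03755 W. 1 horsepower = 745.69987 W, so 900.03755 W = 900.03755 / 745.69987 = 1.2069702 horsepower ≈ 1.207 horsepower (4 s.f.). Final answer: 1.207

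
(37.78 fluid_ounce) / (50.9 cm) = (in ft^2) 1 fluid_ounce = 2.957353e-05 m^3, so 37.78 fluid_ounce = 37.78 * 2.957353e-05 = 0.0011172879 m^3. 1 cm = 0.01 m, so 50.9 cm = 50.9 * 0.01 = 0.509 m. Combine: 0.0011172879 m^3 / 0.509 m = 0.0021950647 m^2. 1 ft^2 = 0.09290304 m^2, so 0.0021950647 m^2 = 0.0021950647 / 0.09290304 = 0.02362748 ft^2 ≈ 0.02363 ft^2 (4 s.f.). Final answer: 0.02363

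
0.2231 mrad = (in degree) 1 mrad = 0.001 rad, so 0.2231 mrad = 0.2231 * 0.001 = 0.0002231 rad. 1 degree = 0.017453293 rad, so 0.0002231 rad = 0.0002231 / 0.017453293 = 0.012782688 degree ≈ 0.01278 degree (4 s.f.). Final answer: 0.01278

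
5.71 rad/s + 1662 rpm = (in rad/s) 179.8. Check: 5.71 rad/s is already in rad/s. 1 rpm = 0.10471976 rad/s, so 1662 rpm = 1662 * 0.10471976 = 174.04423 rad/s. Sum: 5.71 + 174.04423 = 179.75423 rad/s. Result: 179.75423 rad/s ≈ 179.8 rad/s (4 s.f.).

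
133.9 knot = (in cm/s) 6888. Check: 1 knot = 0.51444444 m/s, so 133.9 knot = 133.9 * 0.51444444 = 68.884111 m/s. 1 cm/s = 0.01 m/s, so 68.884111 m/s = 68.884111 / 0.01 = 6888.4111 cm/s ≈ 6888 cm/s (4 s.f.).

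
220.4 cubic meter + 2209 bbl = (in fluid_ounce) 220.4 cubic meter = 220.4 m^3. 1 bbl = 0.15898729 m^3, so 2209 bbl = 2209 * 0.15898729 = 351.20293 m^3. Sum: 220.4 + 351.20293 = 571.60293 m^3. 1 fluid_ounce = 2.957353e-05 m^3, so 571.60293 m^3 = 571.60293 / 2.957353e-05 = 19328195 fluid_ounce ≈ 1.933e+07 fluid_ounce (4 s.f.). Final answer: 1.933e+07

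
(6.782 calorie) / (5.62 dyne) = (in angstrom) 5.049e+15. Check: 1 calorie = 4.184 J, so 6.782 calorie = 6.782 * 4.184 = 28.375888 J. 1 dyne = 1e-05 N, so 5.62 dyne = 5.62 * 1e-05 = 5.62e-05 N. Combine: 28.375888 J / 5.62e-05 N = 504909.04 m. 1 angstrom = 1e-10 m, so 504909.04 m = 504909.04 / 1e-10 = 5.0490904e+15 angstrom ≈ 5.049e+15 angstrom (4 s.f.).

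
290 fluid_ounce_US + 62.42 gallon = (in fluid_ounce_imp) 8618. Check: 1 fluid_ounce_US = 2.957353e-05 m^3, so 290 fluid_ounce_US = 290 * 2.957353e-05 = 0.0085763236 m^3. 1 gallon = 0.0037854118 m^3, so 62.42 gallon = 62.42 * 0.0037854118 = 0.2362854 m^3. Sum: 0.0085763236 + 0.2362854 = 0.24486173 m^3. 1 fluid_ounce_imp = 2.8413063e-05 m^3, so 0.24486173 m^3 = 0.24486173 / 2.8413063e-05 = 8617.928 fluid_ounce_imp ≈ 8618 fluid_ounce_imp (4 s.f.).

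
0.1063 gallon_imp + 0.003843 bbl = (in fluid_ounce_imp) 1 gallon_imp = 0.00454609 m^3, so 0.1063 gallon_imp = 0.1063 * 0.00454609 = 0.00048324937 m^3. 1 bbl = 0.15898729 m^3, so 0.003843 bbl = 0.003843 * 0.15898729 = 0.00061098817 m^3. Sum: 0.00048324937 + 0.00061098817 = 0.0010942375 m^3. 1 fluid_ounce_imp = 2.8413063e-05 m^3, so 0.0010942375 m^3 = 0.0010942375 / 2.8413063e-05 = 38.511778 fluid_ounce_imp ≈ 38.51 fluid_ounce_imp (4 s.f.). Final answer: 38.51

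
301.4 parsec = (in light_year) 1 parsec = 3.0856776e+16 m, so 301.4 parsec = 301.4 * 3.0856776e+16 = 9.3002322e+18 m. 1 light_year = 9.4607305e+15 m, so 9.3002322e+18 m = 9.3002322e+18 / 9.4607305e+15 = 983.03532 light_year ≈ 983 light_year (4 s.f.). Final answer: 983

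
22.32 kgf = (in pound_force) 49.21. Check: 1 kgf = 9.80665 N, so 22.32 kgf = 22.32 * 9.80665 = 218.88443 N. 1 pound_force = 4.4482216 N, so 218.88443 N = 218.88443 / 4.4482216 = 49.207177 pound_force ≈ 49.21 pound_force (4 s.f.).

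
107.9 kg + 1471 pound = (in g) 107.9 kg is already in kg. 1 pound = 0.45359237 kg, so 1471 pound = 1471 * 0.45359237 = 667.23438 kg. Sum: 107.9 + 667.23438 = 775.13438 kg. 1 g = 0.001 kg, so 775.13438 kg = 775.13438 / 0.001 = 775134.38 g ≈ 7.751e+05 g (4 s.f.). Final answer: 7.751e+05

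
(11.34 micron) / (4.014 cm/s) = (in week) 4.671e-10. Check: 1 micron = 1e-06 m, so 11.34 micron = 11.34 * 1e-06 = 1.134e-05 m. 1 cm/s = 0.01 m/s, so 4.014 cm/s = 4.014 * 0.01 = 0.04014 m/s. Combine: 1.134e-05 m / 0.04014 m/s = 0.00028251121 s. 1 week = 604800 s, so 0.00028251121 s = 0.00028251121 / 604800 = 4.671151e-10 week ≈ 4.671e-10 week (4 s.f.).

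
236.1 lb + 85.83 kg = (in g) 1.929e+05. Check: 1 lb = 0.45359237 kg, so 236.1 lb = 236.1 * 0.45359237 = 107.09316 kg. 85.83 kg is already in kg. Sum: 107.09316 + 85.83 = 192.92316 kg. 1 g = 0.001 kg, so 192.92316 kg = 192.92316 / 0.001 = 192923.16 g ≈ 1.929e+05 g (4 s.f.).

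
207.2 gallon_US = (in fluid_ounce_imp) 1 gallon_US = 0.0037854118 m^3, so 207.2 gallon_US = 207.2 * 0.0037854118 = 0.78433732 m^3. 1 fluid_ounce_imp = 2.8413063e-05 m^3, so 0.78433732 m^3 = 0.78433732 / 2.8413063e-05 = 27604.815 fluid_ounce_imp ≈ 2.76e+04 fluid_ounce_imp (4 s.f.). Final answer: 2.76e+04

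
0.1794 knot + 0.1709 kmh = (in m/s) 1 knot = 0.51444444 m/s, so 0.1794 knot = 0.1794 * 0.51444444 = 0.092291333 m/s. 1 kmh = 0.27777778 m/s, so 0.1709 kmh = 0.1709 * 0.27777778 = 0.047472222 m/s. Sum: 0.092291333 + 0.047472222 = 0.13976356 m/s. Result: 0.13976356 m/s ≈ 0.1398 m/s (4 s.f.). Final answer: 0.1398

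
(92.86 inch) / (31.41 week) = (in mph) 2.777e-07. Check: 1 inch = 0.0254 m, so 92.86 inch = 92.86 * 0.0254 = 2.358644 m. 1 week = 604800 s, so 31.41 week = 31.41 * 604800 = 18996768 s. Combine: 2.358644 m / 18996768 s = 1.2416028e-07 m/s. 1 mph = 0.44704 m/s, so 1.2416028e-07 m/s = 1.2416028e-07 / 0.44704 = 2.7773863e-07 mph ≈ 2.777e-07 mph (4 s.f.).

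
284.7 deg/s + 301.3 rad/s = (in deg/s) 1.755e+04. Check: 1 deg/s = 0.017453293 rad/s, so 284.7 deg/s = 284.7 * 0.017453293 = 4.9689524 rad/s. 301.3 rad/s is already in rad/s. Sum: 4.9689524 + 301.3 = 306.26895 rad/s. 1 deg/s = 0.017453293 rad/s, so 306.26895 rad/s = 306.26895 / 0.017453293 = 17547.918 deg/s ≈ 1.755e+04 deg/s (4 s.f.).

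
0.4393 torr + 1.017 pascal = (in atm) 0.0005881. Check: 1 torr = 133.32237 Pa, so 0.4393 torr = 0.4393 * 133.32237 = 58.568516 Pa. 1.017 pascal = 1.017 Pa. Sum: 58.568516 + 1.017 = 59.585516 Pa. 1 atm = 101325 Pa, so 59.585516 Pa = 59.585516 / 101325 = 0.00058806333 atm ≈ 0.0005881 atm (4 s.f.).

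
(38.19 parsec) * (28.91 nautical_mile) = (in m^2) 1 parsec = 3.0856776e+16 m, so 38.19 parsec = 38.19 * 3.0856776e+16 = 1.1784203e+18 m. 1 nautical_mile = 1852 m, so 28.91 nautical_mile = 28.91 * 1852 = 53541.32 m. Combine: 1.1784203e+18 m * 53541.32 m = 6.3094177e+22 m^2. Result: 6.3094177e+22 m^2 ≈ 6.309e+22 m^2 (4 s.f.). Final answer: 6.309e+22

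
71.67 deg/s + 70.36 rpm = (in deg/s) 493.8. Check: 1 deg/s = 0.017453293 rad/s, so 71.67 deg/s = 71.67 * 0.017453293 = 1.2508775 rad/s. 1 rpm = 0.10471976 rad/s, so 70.36 rpm = 70.36 * 0.10471976 = 7.368082 rad/s. Sum: 1.2508775 + 7.368082 = 8.6189594 rad/s. 1 deg/s = 0.017453293 rad/s, so 8.6189594 rad/s = 8.6189594 / 0.017453293 = 493.83 deg/s ≈ 493.8 deg/s (4 s.f.).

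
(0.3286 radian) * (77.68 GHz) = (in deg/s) 1.463e+12. Check: 0.3286 radian = 0.3286 rad. 1 GHz = 1e+09 Hz, so 77.68 GHz = 77.68 * 1e+09 = 7.768e+10 Hz. Combine: 0.3286 rad * 7.768e+10 Hz = 2.5525648e+10 rad/s. 1 deg/s = 0.017453293 rad/s, so 2.5525648e+10 rad/s = 2.5525648e+10 / 0.017453293 = 1.4625119e+12 deg/s ≈ 1.463e+12 deg/s (4 s.f.).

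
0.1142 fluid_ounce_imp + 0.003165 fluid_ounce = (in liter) 0.003338. Check: 1 fluid_ounce_imp = 2.8413063e-05 m^3, so 0.1142 fluid_ounce_imp = 0.1142 * 2.8413063e-05 = 3.2447717e-06 m^3. 1 fluid_ounce = 2.957353e-05 m^3, so 0.003165 fluid_ounce = 0.003165 * 2.957353e-05 = 9.3600221e-08 m^3. Sum: 3.2447717e-06 + 9.3600221e-08 = 3.338372e-06 m^3. 1 liter = 0.001 m^3, so 3.338372e-06 m^3 = 3.338372e-06 / 0.001 = 0.003338372 liter ≈ 0.003338 liter (4 s.f.).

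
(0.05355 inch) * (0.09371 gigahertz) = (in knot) 1 inch = 0.0254 m, so 0.05355 inch = 0.05355 * 0.0254 = 0.00136017 m. 1 gigahertz = 1e+09 Hz, so 0.09371 gigahertz = 0.09371 * 1e+09 = 93710000 Hz. Combine: 0.00136017 m * 93710000 Hz = 127461.53 m/s. 1 knot = 0.51444444 m/s, so 127461.53 m/s = 127461.53 / 0.51444444 = 247765.39 knot ≈ 2.478e+05 knot (4 s.f.). Final answer: 2.478e+05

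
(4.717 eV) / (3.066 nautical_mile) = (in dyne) 1 eV = 1.6021766e-19 J, so 4.717 eV = 4.717 * 1.6021766e-19 = 7.5574672e-19 J. 1 nautical_mile = 1852 m, so 3.066 nautical_mile = 3.066 * 1852 = 5678.232 m. Combine: 7.5574672e-19 J / 5678.232 m = 1.3309543e-22 N. 1 dyne = 1e-05 N, so 1.3309543e-22 N = 1.3309543e-22 / 1e-05 = 1.3309543e-17 dyne ≈ 1.331e-17 dyne (4 s.f.). Final answer: 1.331e-17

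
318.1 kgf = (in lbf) 701.3. Check: 1 kgf = 9.80665 N, so 318.1 kgf = 318.1 * 9.80665 = 3119.4954 N. 1 lbf = 4.4482216 N, so 3119.4954 N = 3119.4954 / 4.4482216 = 701.29046 lbf ≈ 701.3 lbf (4 s.f.).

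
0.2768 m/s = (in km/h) 1 km/h = 0.27777778 m/s, so 0.2768 m/s = 0.2768 / 0.27777778 = 0.99648 km/h ≈ 0.9965 km/h (4 s.f.). Final answer: 0.9965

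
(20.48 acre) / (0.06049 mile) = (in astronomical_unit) 1 acre = 4046.8564 m^2, so 20.48 acre = 20.48 * 4046.8564 = 82879.62 m^2. 1 mile = 1609.344 m, so 0.06049 mile = 0.06049 * 1609.344 = 97.349219 m. Combine: 82879.62 m^2 / 97.349219 m = 851.36399 m. 1 astronomical_unit = 1.4959787e+11 m, so 851.36399 m = 851.36399 / 1.4959787e+11 = 5.6910168e-09 astronomical_unit ≈ 5.691e-09 astronomical_unit (4 s.f.). Final answer: 5.691e-09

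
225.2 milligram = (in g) 0.2252. Check: 1 milligram = 1e-06 kg, so 225.2 milligram = 225.2 * 1e-06 = 0.0002252 kg. 1 g = 0.001 kg, so 0.0002252 kg = 0.0002252 / 0.001 = 0.2252 g.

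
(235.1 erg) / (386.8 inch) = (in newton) 2.393e-06. Check: 1 erg = 1e-07 J, so 235.1 erg = 235.1 * 1e-07 = 2.351e-05 J. 1 inch = 0.0254 m, so 386.8 inch = 386.8 * 0.0254 = 9.82472 m. Combine: 2.351e-05 J / 9.82472 m = 2.3929435e-06 N. 2.3929435e-06 N = 2.3929435e-06 newton ≈ 2.393e-06 newton (4 s.f.).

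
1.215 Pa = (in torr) 0.009113. Check: 1 torr = 133.32237 Pa, so 1.215 Pa = 1.215 / 133.32237 = 0.0091132494 torr ≈ 0.009113 torr (4 s.f.).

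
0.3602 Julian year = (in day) 1 Julian year = 31557600 s, so 0.3602 Julian year = 0.3602 * 31557600 = 11367048 s. 1 day = 86400 s, so 11367048 s = 11367048 / 86400 = 131.56305 day ≈ 131.6 day (4 s.f.). Final answer: 131.6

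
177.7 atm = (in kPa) 1.801e+04. Check: 1 atm = 101325 Pa, so 177.7 atm = 177.7 * 101325 = 18005452 Pa. 1 kPa = 1000 Pa, so 18005452 Pa = 18005452 / 1000 = 18005.452 kPa ≈ 1.801e+04 kPa (4 s.f.).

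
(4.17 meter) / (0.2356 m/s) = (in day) 4.17 meter = 4.17 m. 0.2356 m/s is already in m/s. Combine: 4.17 m / 0.2356 m/s = 17.699491 s. 1 day = 86400 s, so 17.699491 s = 17.699491 / 86400 = 0.00020485522 day ≈ 0.0002049 day (4 s.f.). Final answer: 0.0002049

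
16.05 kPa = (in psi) 2.328. Check: 1 kPa = 1000 Pa, so 16.05 kPa = 16.05 * 1000 = 16050 Pa. 1 psi = 6894.7573 Pa, so 16050 Pa = 16050 / 6894.7573 = 2.3278557 psi ≈ 2.328 psi (4 s.f.).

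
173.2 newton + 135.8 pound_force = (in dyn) 173.2 newton = 173.2 N. 1 pound_force = 4.4482216 N, so 135.8 pound_force = 135.8 * 4.4482216 = 604.0685 N. Sum: 173.2 + 604.0685 = 777.2685 N. 1 dyn = 1e-05 N, so 777.2685 N = 777.2685 / 1e-05 = 77726850 dyn ≈ 7.773e+07 dyn (4 s.f.). Final answer: 7.773e+07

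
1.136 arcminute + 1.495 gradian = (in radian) 0.02381. Check: 1 arcminute = 0.00029088821 rad, so 1.136 arcminute = 1.136 * 0.00029088821 = 0.00033044901 rad. 1 gradian = 0.015707963 rad, so 1.495 gradian = 1.495 * 0.015707963 = 0.023483405 rad. Sum: 0.00033044901 + 0.023483405 = 0.023813854 rad. 0.023813854 rad = 0.023813854 radian ≈ 0.02381 radian (4 s.f.).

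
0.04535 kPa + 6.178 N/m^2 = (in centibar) 1 kPa = 1000 Pa, so 0.04535 kPa = 0.04535 * 1000 = 45.35 Pa. 6.178 N/m^2 = 6.178 Pa. Sum: 45.35 + 6.178 = 51.528 Pa. 1 centibar = 1000 Pa, so 51.528 Pa = 51.528 / 1000 = 0.051528 centibar ≈ 0.05153 centibar (4 s.f.). Final answer: 0.05153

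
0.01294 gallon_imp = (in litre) 1 gallon_imp = 0.00454609 m^3, so 0.01294 gallon_imp = 0.01294 * 0.00454609 = 5.8826405e-05 m^3. 1 litre = 0.001 m^3, so 5.8826405e-05 m^3 = 5.8826405e-05 / 0.001 = 0.058826405 litre ≈ 0.05883 litre (4 s.f.). Final answer: 0.05883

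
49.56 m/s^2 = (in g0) 1 g0 = 9.80665 m/s^2, so 49.56 m/s^2 = 49.56 / 9.80665 = 5.0537136 g0 ≈ 5.054 g0 (4 s.f.). Final answer: 5.054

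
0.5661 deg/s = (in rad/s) 1 deg/s = 0.017453293 rad/s, so 0.5661 deg/s = 0.5661 * 0.017453293 = 0.0098803089 rad/s. Result: 0.0098803089 rad/s ≈ 0.00988 rad/s (4 s.f.). Final answer: 0.00988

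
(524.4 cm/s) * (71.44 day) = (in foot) 1.062e+08. Check: 1 cm/s = 0.01 m/s, so 524.4 cm/s = 524.4 * 0.01 = 5.244 m/s. 1 day = 86400 s, so 71.44 day = 71.44 * 86400 = 6172416 s. Combine: 5.244 m/s * 6172416 s = 32368150 m. 1 foot = 0.3048 m, so 32368150 m = 32368150 / 0.3048 = 1.0619472e+08 foot ≈ 1.062e+08 foot (4 s.f.).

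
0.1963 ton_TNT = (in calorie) 1.963e+08. Check: 1 ton_TNT = 4.184e+09 J, so 0.1963 ton_TNT = 0.1963 * 4.184e+09 = 8.213192e+08 J. 1 calorie = 4.184 J, so 8.213192e+08 J = 8.213192e+08 / 4.184 = 1.963e+08 calorie.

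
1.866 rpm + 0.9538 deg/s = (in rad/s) 0.2121. Check: 1 rpm = 0.10471976 rad/s, so 1.866 rpm = 1.866 * 0.10471976 = 0.19540706 rad/s. 1 deg/s = 0.017453293 rad/s, so 0.9538 deg/s = 0.9538 * 0.017453293 = 0.01664695 rad/s. Sum: 0.19540706 + 0.01664695 = 0.21205401 rad/s. Result: 0.21205401 rad/s ≈ 0.2121 rad/s (4 s.f.).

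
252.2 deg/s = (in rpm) 1 deg/s = 0.017453293 rad/s, so 252.2 deg/s = 252.2 * 0.017453293 = 4.4017204 rad/s. 1 rpm = 0.10471976 rad/s, so 4.4017204 rad/s = 4.4017204 / 0.10471976 = 42.033333 rpm ≈ 42.03 rpm (4 s.f.). Final answer: 42.03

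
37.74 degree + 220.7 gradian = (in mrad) 1 degree = 0.017453293 rad, so 37.74 degree = 37.74 * 0.017453293 = 0.65868726 rad. 1 gradian = 0.015707963 rad, so 220.7 gradian = 220.7 * 0.015707963 = 3.4667475 rad. Sum: 0.65868726 + 3.4667475 = 4.1254348 rad. 1 mrad = 0.001 rad, so 4.1254348 rad = 4.1254348 / 0.001 = 4125.4348 mrad ≈ 4125 mrad (4 s.f.). Final answer: 4125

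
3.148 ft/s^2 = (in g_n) 1 ft/s^2 = 0.3048 m/s^2, so 3.148 ft/s^2 = 3.148 * 0.3048 = 0.9595104 m/s^2. 1 g_n = 9.80665 m/s^2, so 0.9595104 m/s^2 = 0.9595104 / 9.80665 = 0.097842831 g_n ≈ 0.09784 g_n (4 s.f.). Final answer: 0.09784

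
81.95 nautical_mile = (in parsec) 4.919e-12. Check: 1 nautical_mile = 1852 m, so 81.95 nautical_mile = 81.95 * 1852 = 151771.4 m. 1 parsec = 3.0856776e+16 m, so 151771.4 m = 151771.4 / 3.0856776e+16 = 4.9185761e-12 parsec ≈ 4.919e-12 parsec (4 s.f.).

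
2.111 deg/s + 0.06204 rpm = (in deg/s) 1 deg/s = 0.017453293 rad/s, so 2.111 deg/s = 2.111 * 0.017453293 = 0.036843901 rad/s. 1 rpm = 0.10471976 rad/s, so 0.06204 rpm = 0.06204 * 0.10471976 = 0.0064968136 rad/s. Sum: 0.036843901 + 0.0064968136 = 0.043340714 rad/s. 1 deg/s = 0.017453293 rad/s, so 0.043340714 rad/s = 0.043340714 / 0.017453293 = 2.48324 deg/s ≈ 2.483 deg/s (4 s.f.). Final answer: 2.483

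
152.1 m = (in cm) 1.521e+04. Check: 1 cm = 0.01 m, so 152.1 m = 152.1 / 0.01 = 15210 cm ≈ 1.521e+04 cm (4 s.f.).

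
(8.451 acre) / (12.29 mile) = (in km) 0.001729. Check: 1 acre = 4046.8564 m^2, so 8.451 acre = 8.451 * 4046.8564 = 34199.984 m^2. 1 mile = 1609.344 m, so 12.29 mile = 12.29 * 1609.344 = 19778.838 m. Combine: 34199.984 m^2 / 19778.838 m = 1.72912 m. 1 km = 1000 m, so 1.72912 m = 1.72912 / 1000 = 0.00172912 km ≈ 0.001729 km (4 s.f.).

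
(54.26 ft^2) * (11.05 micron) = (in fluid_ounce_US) 1 ft^2 = 0.09290304 m^2, so 54.26 ft^2 = 54.26 * 0.09290304 = 5.040919 m^2. 1 micron = 1e-06 m, so 11.05 micron = 11.05 * 1e-06 = 1.105e-05 m. Combine: 5.040919 m^2 * 1.105e-05 m = 5.5702154e-05 m^3. 1 fluid_ounce_US = 2.957353e-05 m^3, so 5.5702154e-05 m^3 = 5.5702154e-05 / 2.957353e-05 = 1.8835139 fluid_ounce_US ≈ 1.884 fluid_ounce_US (4 s.f.). Final answer: 1.884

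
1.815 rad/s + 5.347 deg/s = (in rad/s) 1.815 rad/s is already in rad/s. 1 deg/s = 0.017453293 rad/s, so 5.347 deg/s = 5.347 * 0.017453293 = 0.093322755 rad/s. Sum: 1.815 + 0.093322755 = 1.9083228 rad/s. Result: 1.9083228 rad/s ≈ 1.908 rad/s (4 s.f.). Final answer: 1.908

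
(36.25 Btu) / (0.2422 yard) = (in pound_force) 3.882e+04. Check: 1 Btu = 1055.0559 J, so 36.25 Btu = 36.25 * 1055.0559 = 38245.775 J. 1 yard = 0.9144 m, so 0.2422 yard = 0.2422 * 0.9144 = 0.22146768 m. Combine: 38245.775 J / 0.22146768 m = 172692.35 N. 1 pound_force = 4.4482216 N, so 172692.35 N = 172692.35 / 4.4482216 = 38822.785 pound_force ≈ 3.882e+04 pound_force (4 s.f.).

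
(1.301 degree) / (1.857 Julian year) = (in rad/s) 3.875e-10. Check: 1 degree = 0.017453293 rad, so 1.301 degree = 1.301 * 0.017453293 = 0.022706734 rad. 1 Julian year = 31557600 s, so 1.857 Julian year = 1.857 * 31557600 = 58602463 s. Combine: 0.022706734 rad / 58602463 s = 3.8747063e-10 rad/s. Result: 3.8747063e-10 rad/s ≈ 3.875e-10 rad/s (4 s.f.).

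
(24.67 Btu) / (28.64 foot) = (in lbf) 670.3. Check: 1 Btu = 1055.0559 J, so 24.67 Btu = 24.67 * 1055.0559 = 26028.228 J. 1 foot = 0.3048 m, so 28.64 foot = 28.64 * 0.3048 = 8.729472 m. Combine: 26028.228 J / 8.729472 m = 2981.6497 N. 1 lbf = 4.4482216 N, so 2981.6497 N = 2981.6497 / 4.4482216 = 670.30153 lbf ≈ 670.3 lbf (4 s.f.).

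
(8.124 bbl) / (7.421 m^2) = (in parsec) 1 bbl = 0.15898729 m^3, so 8.124 bbl = 8.124 * 0.15898729 = 1.2916128 m^3. 7.421 m^2 is already in m^2. Combine: 1.2916128 m^3 / 7.421 m^2 = 0.17404835 m. 1 parsec = 3.0856776e+16 m, so 0.17404835 m = 0.17404835 / 3.0856776e+16 = 5.6405228e-18 parsec ≈ 5.641e-18 parsec (4 s.f.). Final answer: 5.641e-18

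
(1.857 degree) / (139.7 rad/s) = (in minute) 1 degree = 0.017453293 rad, so 1.857 degree = 1.857 * 0.017453293 = 0.032410764 rad. 139.7 rad/s is already in rad/s. Combine: 0.032410764 rad / 139.7 rad/s = 0.00023200261 s. 1 minute = 60 s, so 0.00023200261 s = 0.00023200261 / 60 = 3.8667101e-06 minute ≈ 3.867e-06 minute (4 s.f.). Final answer: 3.867e-06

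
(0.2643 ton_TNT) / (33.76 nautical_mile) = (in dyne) 1 ton_TNT = 4.184e+09 J, so 0.2643 ton_TNT = 0.2643 * 4.184e+09 = 1.1058312e+09 J. 1 nautical_mile = 1852 m, so 33.76 nautical_mile = 33.76 * 1852 = 62523.52 m. Combine: 1.1058312e+09 J / 62523.52 m = 17686.643 N. 1 dyne = 1e-05 N, so 17686.643 N = 17686.643 / 1e-05 = 1.7686643e+09 dyne ≈ 1.769e+09 dyne (4 s.f.). Final answer: 1.769e+09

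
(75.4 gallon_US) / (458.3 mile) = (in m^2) 1 gallon_US = 0.0037854118 m^3, so 75.4 gallon_US = 75.4 * 0.0037854118 = 0.28542005 m^3. 1 mile = 1609.344 m, so 458.3 mile = 458.3 * 1609.344 = 737562.36 m. Combine: 0.28542005 m^3 / 737562.36 m = 3.8697752e-07 m^2. Result: 3.8697752e-07 m^2 ≈ 3.87e-07 m^2 (4 s.f.). Final answer: 3.87e-07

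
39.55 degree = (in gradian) 43.94. Check: 1 degree = 0.017453293 rad, so 39.55 degree = 39.55 * 0.017453293 = 0.69027772 rad. 1 gradian = 0.015707963 rad, so 0.69027772 rad = 0.69027772 / 0.015707963 = 43.944444 gradian ≈ 43.94 gradian (4 s.f.).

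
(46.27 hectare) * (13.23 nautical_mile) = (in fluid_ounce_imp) 1 hectare = 10000 m^2, so 46.27 hectare = 46.27 * 10000 = 462700 m^2. 1 nautical_mile = 1852 m, so 13.23 nautical_mile = 13.23 * 1852 = 24501.96 m. Combine: 462700 m^2 * 24501.96 m = 1.1337057e+10 m^3. 1 fluid_ounce_imp = 2.8413063e-05 m^3, so 1.1337057e+10 m^3 = 1.1337057e+10 / 2.8413063e-05 = 3.9900862e+14 fluid_ounce_imp ≈ 3.99e+14 fluid_ounce_imp (4 s.f.). Final answer: 3.99e+14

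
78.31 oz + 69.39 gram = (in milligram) 1 oz = 0.028349523 kg, so 78.31 oz = 78.31 * 0.028349523 = 2.2200512 kg. 1 gram = 0.001 kg, so 69.39 gram = 69.39 * 0.001 = 0.06939 kg. Sum: 2.2200512 + 0.06939 = 2.2894412 kg. 1 milligram = 1e-06 kg, so 2.2894412 kg = 2.2894412 / 1e-06 = 2289441.2 milligram ≈ 2.289e+06 milligram (4 s.f.). Final answer: 2.289e+06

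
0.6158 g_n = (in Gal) 603.9. Check: 1 g_n = 9.80665 m/s^2, so 0.6158 g_n = 0.6158 * 9.80665 = 6.0389351 m/s^2. 1 Gal = 0.01 m/s^2, so 6.0389351 m/s^2 = 6.0389351 / 0.01 = 603.89351 Gal ≈ 603.9 Gal (4 s.f.).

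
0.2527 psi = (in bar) 1 psi = 6894.7573 Pa, so 0.2527 psi = 0.2527 * 6894.7573 = 1742.3052 Pa. 1 bar = 100000 Pa, so 1742.3052 Pa = 1742.3052 / 100000 = 0.017423052 bar ≈ 0.01742 bar (4 s.f.). Final answer: 0.01742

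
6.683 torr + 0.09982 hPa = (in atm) 0.008892. Check: 1 torr = 133.32237 Pa, so 6.683 torr = 6.683 * 133.32237 = 890.99339 Pa. 1 hPa = 100 Pa, so 0.09982 hPa = 0.09982 * 100 = 9.982 Pa. Sum: 890.99339 + 9.982 = 900.97539 Pa. 1 atm = 101325 Pa, so 900.97539 Pa = 900.97539 / 101325 = 0.0088919357 atm ≈ 0.008892 atm (4 s.f.).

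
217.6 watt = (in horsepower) 0.2918. Check: 217.6 watt = 217.6 W. 1 horsepower = 745.69987 W, so 217.6 W = 217.6 / 745.69987 = 0.29180641 horsepower ≈ 0.2918 horsepower (4 s.f.).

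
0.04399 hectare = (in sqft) 4735. Check: 1 hectare = 10000 m^2, so 0.04399 hectare = 0.04399 * 10000 = 439.9 m^2. 1 sqft = 0.09290304 m^2, so 439.9 m^2 = 439.9 / 0.09290304 = 4735.0442 sqft ≈ 4735 sqft (4 s.f.).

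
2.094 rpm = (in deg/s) 12.56. Check: 1 rpm = 0.10471976 rad/s, so 2.094 rpm = 2.094 * 0.10471976 = 0.21928317 rad/s. 1 deg/s = 0.017453293 rad/s, so 0.21928317 rad/s = 0.21928317 / 0.017453293 = 12.564 deg/s ≈ 12.56 deg/s (4 s.f.).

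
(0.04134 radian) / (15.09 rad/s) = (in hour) 0.04134 radian = 0.04134 rad. 15.09 rad/s is already in rad/s. Combine: 0.04134 rad / 15.09 rad/s = 0.0027395626 s. 1 hour = 3600 s, so 0.0027395626 s = 0.0027395626 / 3600 = 7.6098962e-07 hour ≈ 7.61e-07 hour (4 s.f.). Final answer: 7.61e-07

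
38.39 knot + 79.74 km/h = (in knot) 1 knot = 0.51444444 m/s, so 38.39 knot = 38.39 * 0.51444444 = 19.749522 m/s. 1 km/h = 0.27777778 m/s, so 79.74 km/h = 79.74 * 0.27777778 = 22.15 m/s. Sum: 19.749522 + 22.15 = 41.899522 m/s. 1 knot = 0.51444444 m/s, so 41.899522 m/s = 41.899522 / 0.51444444 = 81.446156 knot ≈ 81.45 knot (4 s.f.). Final answer: 81.45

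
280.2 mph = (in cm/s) 1 mph = 0.44704 m/s, so 280.2 mph = 280.2 * 0.44704 = 125.26061 m/s. 1 cm/s = 0.01 m/s, so 125.26061 m/s = 125.26061 / 0.01 = 12526.061 cm/s ≈ 1.253e+04 cm/s (4 s.f.). Final answer: 1.253e+04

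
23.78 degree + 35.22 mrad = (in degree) 25.8. Check: 1 degree = 0.017453293 rad, so 23.78 degree = 23.78 * 0.017453293 = 0.4150393 rad. 1 mrad = 0.001 rad, so 35.22 mrad = 35.22 * 0.001 = 0.03522 rad. Sum: 0.4150393 + 0.03522 = 0.4502593 rad. 1 degree = 0.017453293 rad, so 0.4502593 rad = 0.4502593 / 0.017453293 = 25.797957 degree ≈ 25.8 degree (4 s.f.).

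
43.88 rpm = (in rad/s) 1 rpm = 0.10471976 rad/s, so 43.88 rpm = 43.88 * 0.10471976 = 4.5951029 rad/s. Result: 4.5951029 rad/s ≈ 4.595 rad/s (4 s.f.). Final answer: 4.595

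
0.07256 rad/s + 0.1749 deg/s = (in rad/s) 0.07256 rad/s is already in rad/s. 1 deg/s = 0.017453293 rad/s, so 0.1749 deg/s = 0.1749 * 0.017453293 = 0.0030525809 rad/s. Sum: 0.07256 + 0.0030525809 = 0.075612581 rad/s. Result: 0.075612581 rad/s ≈ 0.07561 rad/s (4 s.f.). Final answer: 0.07561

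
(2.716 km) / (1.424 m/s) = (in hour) 0.5298. Check: 1 km = 1000 m, so 2.716 km = 2.716 * 1000 = 2716 m. 1.424 m/s is already in m/s. Combine: 2716 m / 1.424 m/s = 1907.3034 s. 1 hour = 3600 s, so 1907.3034 s = 1907.3034 / 3600 = 0.52980649 hour ≈ 0.5298 hour (4 s.f.).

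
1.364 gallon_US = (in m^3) 1 gallon_US = 0.0037854118 m^3, so 1.364 gallon_US = 1.364 * 0.0037854118 = 0.0051633017 m^3. Result: 0.0051633017 m^3 ≈ 0.005163 m^3 (4 s.f.). Final answer: 0.005163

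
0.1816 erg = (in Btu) 1.721e-11. Check: 1 erg = 1e-07 J, so 0.1816 erg = 0.1816 * 1e-07 = 1.816e-08 J. 1 Btu = 1055.0559 J, so 1.816e-08 J = 1.816e-08 / 1055.0559 = 1.7212359e-11 Btu ≈ 1.721e-11 Btu (4 s.f.).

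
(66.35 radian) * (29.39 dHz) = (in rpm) 1862. Check: 66.35 radian = 66.35 rad. 1 dHz = 0.1 Hz, so 29.39 dHz = 29.39 * 0.1 = 2.939 Hz. Combine: 66.35 rad * 2.939 Hz = 195.00265 rad/s. 1 rpm = 0.10471976 rad/s, so 195.00265 rad/s = 195.00265 / 0.10471976 = 1862.1381 rpm ≈ 1862 rpm (4 s.f.).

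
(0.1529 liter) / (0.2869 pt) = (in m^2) 1.511. Check: 1 liter = 0.001 m^3, so 0.1529 liter = 0.1529 * 0.001 = 0.0001529 m^3. 1 pt = 0.00035277778 m, so 0.2869 pt = 0.2869 * 0.00035277778 = 0.00010121194 m. Combine: 0.0001529 m^3 / 0.00010121194 m = 1.5106913 m^2. Result: 1.5106913 m^2 ≈ 1.511 m^2 (4 s.f.).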